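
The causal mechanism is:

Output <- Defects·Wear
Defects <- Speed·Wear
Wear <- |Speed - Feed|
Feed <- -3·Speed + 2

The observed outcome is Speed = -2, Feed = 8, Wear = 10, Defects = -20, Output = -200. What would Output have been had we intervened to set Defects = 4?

40

Intervening sets Defects = 4 and removes its equation (Defects <- Speed·Wear).
Feed = -3·Speed + 2  [with Speed=-2]  = 8
Wear = |Speed - Feed|  [with Speed=-2, Feed=8]  = 10
Output = Defects·Wear  [with Defects=4, Wear=10]  = 40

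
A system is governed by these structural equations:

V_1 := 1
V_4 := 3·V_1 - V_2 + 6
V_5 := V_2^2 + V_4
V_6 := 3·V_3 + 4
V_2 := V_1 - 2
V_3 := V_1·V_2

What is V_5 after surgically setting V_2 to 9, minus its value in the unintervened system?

do(V_2=9) replaces the equation V_2 := V_1 - 2 with the constant V_2 = 9.
V_4 = 3·V_1 - V_2 + 6  [with V_1=1, V_2=9]  = 0
V_5 = V_2^2 + V_4  [with V_2=9, V_4=0]  = 81
Without intervention: V_2 = V_1 - 2  [with V_1=1]  = -1; V_4 = 3·V_1 - V_2 + 6  [with V_1=1, V_2=-1]  = 10; V_5 = V_2^2 + V_4  [with V_2=-1, V_4=10]  = 11.
Change = 81 − 11 = 70.

70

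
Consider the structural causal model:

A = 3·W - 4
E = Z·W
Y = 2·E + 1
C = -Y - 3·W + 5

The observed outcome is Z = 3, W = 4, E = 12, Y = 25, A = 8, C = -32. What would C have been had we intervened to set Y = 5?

-12

Under do(Y=5), the mechanism Y = 2·E + 1 is discarded; Y is fixed at 5.
C = -Y - 3·W + 5  [with Y=5, W=4]  = -12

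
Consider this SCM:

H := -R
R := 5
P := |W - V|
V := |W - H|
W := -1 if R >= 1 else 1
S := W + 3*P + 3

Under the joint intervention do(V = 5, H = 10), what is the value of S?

The joint intervention fixes V = 5, H = 10, removing each variable's own equation.
W = -1 if R >= 1 else 1  [with R=5]  = -1
P = |W - V|  [with W=-1, V=5]  = 6
S = W + 3*P + 3  [with W=-1, P=6]  = 20

20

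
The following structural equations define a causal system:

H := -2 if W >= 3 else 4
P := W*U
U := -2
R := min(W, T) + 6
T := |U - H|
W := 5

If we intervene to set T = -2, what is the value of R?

Intervening sets T = -2 and removes its equation (T := |U - H|).
R = min(W, T) + 6  [with W=5, T=-2]  = 4

4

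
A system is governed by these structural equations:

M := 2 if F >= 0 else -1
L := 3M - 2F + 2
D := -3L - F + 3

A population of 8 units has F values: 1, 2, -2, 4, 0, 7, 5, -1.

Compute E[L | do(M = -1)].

-5

The intervention sets M=-1 in all 8 units regardless of F. Recomputing L per unit gives -3, -5, 3, -9, -1, -15, -11, 1; average -5.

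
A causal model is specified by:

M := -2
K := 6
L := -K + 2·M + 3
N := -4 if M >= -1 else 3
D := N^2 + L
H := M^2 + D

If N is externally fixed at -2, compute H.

1

Under do(N=-2), the mechanism N := -4 if M >= -1 else 3 is discarded; N is fixed at -2.
L = -K + 2·M + 3  [with K=6, M=-2]  = -7
D = N^2 + L  [with N=-2, L=-7]  = -3
H = M^2 + D  [with M=-2, D=-3]  = 1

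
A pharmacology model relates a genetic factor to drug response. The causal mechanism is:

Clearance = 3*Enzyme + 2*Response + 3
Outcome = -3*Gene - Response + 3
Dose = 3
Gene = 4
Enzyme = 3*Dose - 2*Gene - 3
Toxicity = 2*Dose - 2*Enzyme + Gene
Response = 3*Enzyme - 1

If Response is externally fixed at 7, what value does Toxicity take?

14

Intervening sets Response = 7 and removes its equation (Response = 3*Enzyme - 1).
No directed path runs from Response to Toxicity, so Toxicity keeps its natural value.
Enzyme = 3*Dose - 2*Gene - 3  [with Dose=3, Gene=4]  = -2
Toxicity = 2*Dose - 2*Enzyme + Gene  [with Dose=3, Enzyme=-2, Gene=4]  = 14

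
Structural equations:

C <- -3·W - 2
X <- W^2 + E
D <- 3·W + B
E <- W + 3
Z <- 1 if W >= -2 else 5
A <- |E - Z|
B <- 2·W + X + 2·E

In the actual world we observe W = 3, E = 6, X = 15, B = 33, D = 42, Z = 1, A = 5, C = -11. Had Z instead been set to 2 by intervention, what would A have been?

4

Intervening sets Z = 2 and removes its equation (Z <- 1 if W >= -2 else 5).
E = W + 3  [with W=3]  = 6
A = |E - Z|  [with E=6, Z=2]  = 4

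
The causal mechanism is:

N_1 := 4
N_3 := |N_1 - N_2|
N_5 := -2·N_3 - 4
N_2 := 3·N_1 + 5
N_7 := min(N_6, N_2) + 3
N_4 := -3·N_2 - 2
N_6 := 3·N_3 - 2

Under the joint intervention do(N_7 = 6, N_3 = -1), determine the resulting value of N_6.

Setting N_7 = 6, N_3 = -1 by intervention discards those variables' equations.
N_6 = 3·N_3 - 2  [with N_3=-1]  = -5

-5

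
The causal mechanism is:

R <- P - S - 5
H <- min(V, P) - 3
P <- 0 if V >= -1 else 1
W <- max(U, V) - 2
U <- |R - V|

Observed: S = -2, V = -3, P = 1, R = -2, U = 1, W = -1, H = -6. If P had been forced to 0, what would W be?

-2

The intervention breaks the incoming arrows to P: P <- 0 if V >= -1 else 1 no longer applies, and P = 0.
R = P - S - 5  [with P=0, S=-2]  = -3
U = |R - V|  [with R=-3, V=-3]  = 0
W = max(U, V) - 2  [with U=0, V=-3]  = -2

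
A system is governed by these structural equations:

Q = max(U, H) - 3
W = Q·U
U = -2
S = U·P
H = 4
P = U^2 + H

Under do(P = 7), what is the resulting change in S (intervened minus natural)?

Intervening sets P = 7 and removes its equation (P = U^2 + H).
S = U·P  [with U=-2, P=7]  = -14
Without intervention: P = U^2 + H  [with U=-2, H=4]  = 8; S = U·P  [with U=-2, P=8]  = -16.
Change = -14 − (-16) = 2.

2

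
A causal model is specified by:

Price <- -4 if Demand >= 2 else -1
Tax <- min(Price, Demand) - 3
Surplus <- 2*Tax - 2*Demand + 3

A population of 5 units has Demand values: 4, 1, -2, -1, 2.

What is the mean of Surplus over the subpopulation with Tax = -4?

Observing Tax=-4 restricts to units where Tax's equation naturally yields -4: Demand ∈ {1, -1}. In that subpopulation Surplus = -7, -3, mean -5.

-5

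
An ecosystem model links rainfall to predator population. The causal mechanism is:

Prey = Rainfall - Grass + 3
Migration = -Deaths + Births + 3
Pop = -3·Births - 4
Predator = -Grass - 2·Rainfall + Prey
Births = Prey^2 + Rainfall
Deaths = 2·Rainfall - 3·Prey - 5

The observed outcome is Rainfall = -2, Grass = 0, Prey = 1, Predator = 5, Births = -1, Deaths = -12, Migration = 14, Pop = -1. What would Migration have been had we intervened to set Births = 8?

23

Under do(Births=8), the mechanism Births = Prey^2 + Rainfall is discarded; Births is fixed at 8.
Prey = Rainfall - Grass + 3  [with Rainfall=-2, Grass=0]  = 1
Deaths = 2·Rainfall - 3·Prey - 5  [with Rainfall=-2, Prey=1]  = -12
Migration = -Deaths + Births + 3  [with Deaths=-12, Births=8]  = 23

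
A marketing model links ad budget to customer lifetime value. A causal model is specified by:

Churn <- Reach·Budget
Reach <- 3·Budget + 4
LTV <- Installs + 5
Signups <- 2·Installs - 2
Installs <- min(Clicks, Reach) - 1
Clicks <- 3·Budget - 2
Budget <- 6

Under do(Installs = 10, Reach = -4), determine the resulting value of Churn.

The joint intervention fixes Installs = 10, Reach = -4, removing each variable's own equation.
Churn = Reach·Budget  [with Reach=-4, Budget=6]  = -24

-24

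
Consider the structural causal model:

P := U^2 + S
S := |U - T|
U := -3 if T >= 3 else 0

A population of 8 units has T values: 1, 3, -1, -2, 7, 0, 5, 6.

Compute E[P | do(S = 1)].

5.5

Under do(S=1), S's equation is replaced by S=1 for every unit. Per-unit P: 1, 10, 1, 1, 10, 1, 10, 10. Mean = 5.5.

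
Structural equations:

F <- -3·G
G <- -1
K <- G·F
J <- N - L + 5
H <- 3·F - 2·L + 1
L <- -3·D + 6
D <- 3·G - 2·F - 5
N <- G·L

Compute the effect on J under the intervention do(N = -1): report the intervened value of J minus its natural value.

Intervening sets N = -1 and removes its equation (N <- G·L).
F = -3·G  [with G=-1]  = 3
D = 3·G - 2·F - 5  [with G=-1, F=3]  = -14
L = -3·D + 6  [with D=-14]  = 48
J = N - L + 5  [with N=-1, L=48]  = -44
Without intervention: F = -3·G  [with G=-1]  = 3; D = 3·G - 2·F - 5  [with G=-1, F=3]  = -14; L = -3·D + 6  [with D=-14]  = 48; N = G·L  [with G=-1, L=48]  = -48; J = N - L + 5  [with N=-48, L=48]  = -91.
Change = -44 − (-91) = 47.

47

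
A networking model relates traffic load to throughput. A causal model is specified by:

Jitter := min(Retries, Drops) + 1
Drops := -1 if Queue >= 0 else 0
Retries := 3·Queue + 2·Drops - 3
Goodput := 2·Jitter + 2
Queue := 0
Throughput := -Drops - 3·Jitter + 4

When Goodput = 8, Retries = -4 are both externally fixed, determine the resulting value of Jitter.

-3

Under do(Goodput = 8, Retries = -4), each intervened variable's structural equation is replaced by its fixed value.
Drops = -1 if Queue >= 0 else 0  [with Queue=0]  = -1
Jitter = min(Retries, Drops) + 1  [with Retries=-4, Drops=-1]  = -3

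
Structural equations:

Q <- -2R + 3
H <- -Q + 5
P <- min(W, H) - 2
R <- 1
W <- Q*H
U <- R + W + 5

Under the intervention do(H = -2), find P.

-4

do(H=-2) replaces the equation H <- -Q + 5 with the constant H = -2.
Q = -2R + 3  [with R=1]  = 1
W = Q*H  [with Q=1, H=-2]  = -2
P = min(W, H) - 2  [with W=-2, H=-2]  = -4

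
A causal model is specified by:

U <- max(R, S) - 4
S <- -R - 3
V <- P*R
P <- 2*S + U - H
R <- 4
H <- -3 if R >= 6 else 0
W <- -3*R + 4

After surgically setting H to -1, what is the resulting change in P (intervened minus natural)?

The intervention breaks the incoming arrows to H: H <- -3 if R >= 6 else 0 no longer applies, and H = -1.
S = -R - 3  [with R=4]  = -7
U = max(R, S) - 4  [with R=4, S=-7]  = 0
P = 2*S + U - H  [with S=-7, U=0, H=-1]  = -13
Without intervention: S = -R - 3  [with R=4]  = -7; U = max(R, S) - 4  [with R=4, S=-7]  = 0; H = -3 if R >= 6 else 0  [with R=4]  = 0; P = 2*S + U - H  [with S=-7, U=0, H=0]  = -14.
Change = -13 − (-14) = 1.

1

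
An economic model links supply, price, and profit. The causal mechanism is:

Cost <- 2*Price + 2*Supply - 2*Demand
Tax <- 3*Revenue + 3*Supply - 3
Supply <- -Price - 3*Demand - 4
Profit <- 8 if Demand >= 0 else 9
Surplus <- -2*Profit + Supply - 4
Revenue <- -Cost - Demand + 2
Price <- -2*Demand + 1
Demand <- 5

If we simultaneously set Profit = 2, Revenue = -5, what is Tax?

Setting Profit = 2, Revenue = -5 by intervention discards those variables' equations.
Price = -2*Demand + 1  [with Demand=5]  = -9
Supply = -Price - 3*Demand - 4  [with Price=-9, Demand=5]  = -10
Tax = 3*Revenue + 3*Supply - 3  [with Revenue=-5, Supply=-10]  = -48

-48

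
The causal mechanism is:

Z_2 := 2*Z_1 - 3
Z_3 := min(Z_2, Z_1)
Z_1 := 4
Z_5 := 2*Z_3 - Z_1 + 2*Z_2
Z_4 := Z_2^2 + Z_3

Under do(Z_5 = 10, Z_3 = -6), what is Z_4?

Under do(Z_5 = 10, Z_3 = -6), each intervened variable's structural equation is replaced by its fixed value.
Z_2 = 2*Z_1 - 3  [with Z_1=4]  = 5
Z_4 = Z_2^2 + Z_3  [with Z_2=5, Z_3=-6]  = 19

19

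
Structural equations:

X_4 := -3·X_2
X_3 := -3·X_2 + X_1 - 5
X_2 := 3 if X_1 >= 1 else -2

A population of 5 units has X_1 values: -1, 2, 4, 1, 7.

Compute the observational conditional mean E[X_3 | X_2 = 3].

E[X_3|X_2=3] averages over only the 4 units with X_2=3 (X_1 = 2, 4, 1, 7): X_3 = -12, -10, -13, -7, mean -10.5.

-10.5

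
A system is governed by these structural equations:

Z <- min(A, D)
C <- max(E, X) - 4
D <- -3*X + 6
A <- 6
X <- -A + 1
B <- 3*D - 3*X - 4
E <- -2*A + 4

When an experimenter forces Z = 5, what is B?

The intervention breaks the incoming arrows to Z: Z <- min(A, D) no longer applies, and Z = 5.
Since B is not a descendant of the intervened variable, it is unaffected.
X = -A + 1  [with A=6]  = -5
D = -3*X + 6  [with X=-5]  = 21
B = 3*D - 3*X - 4  [with D=21, X=-5]  = 74

74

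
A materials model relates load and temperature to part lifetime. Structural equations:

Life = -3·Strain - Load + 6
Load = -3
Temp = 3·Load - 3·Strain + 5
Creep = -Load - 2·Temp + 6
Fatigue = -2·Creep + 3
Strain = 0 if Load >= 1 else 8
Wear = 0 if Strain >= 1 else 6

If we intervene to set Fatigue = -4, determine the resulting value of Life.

-15

Intervening sets Fatigue = -4 and removes its equation (Fatigue = -2·Creep + 3).
No directed path runs from Fatigue to Life, so Life keeps its natural value.
Strain = 0 if Load >= 1 else 8  [with Load=-3]  = 8
Life = -3·Strain - Load + 6  [with Strain=8, Load=-3]  = -15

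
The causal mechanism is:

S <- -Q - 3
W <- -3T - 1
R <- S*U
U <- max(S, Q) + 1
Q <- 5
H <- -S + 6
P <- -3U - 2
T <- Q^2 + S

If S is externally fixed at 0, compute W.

-76

do(S=0) replaces the equation S <- -Q - 3 with the constant S = 0.
T = Q^2 + S  [with Q=5, S=0]  = 25
W = -3T - 1  [with T=25]  = -76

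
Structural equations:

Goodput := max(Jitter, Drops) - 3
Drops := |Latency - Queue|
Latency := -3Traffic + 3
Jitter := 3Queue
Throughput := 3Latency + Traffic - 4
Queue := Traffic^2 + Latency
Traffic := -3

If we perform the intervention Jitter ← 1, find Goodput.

Under do(Jitter=1), the mechanism Jitter := 3Queue is discarded; Jitter is fixed at 1.
Latency = -3Traffic + 3  [with Traffic=-3]  = 12
Queue = Traffic^2 + Latency  [with Traffic=-3, Latency=12]  = 21
Drops = |Latency - Queue|  [with Latency=12, Queue=21]  = 9
Goodput = max(Jitter, Drops) - 3  [with Jitter=1, Drops=9]  = 6

6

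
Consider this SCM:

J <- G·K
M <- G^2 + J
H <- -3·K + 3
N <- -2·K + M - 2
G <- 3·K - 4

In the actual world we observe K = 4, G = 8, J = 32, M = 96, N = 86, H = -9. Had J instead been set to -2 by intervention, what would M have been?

62

The intervention breaks the incoming arrows to J: J <- G·K no longer applies, and J = -2.
G = 3·K - 4  [with K=4]  = 8
M = G^2 + J  [with G=8, J=-2]  = 62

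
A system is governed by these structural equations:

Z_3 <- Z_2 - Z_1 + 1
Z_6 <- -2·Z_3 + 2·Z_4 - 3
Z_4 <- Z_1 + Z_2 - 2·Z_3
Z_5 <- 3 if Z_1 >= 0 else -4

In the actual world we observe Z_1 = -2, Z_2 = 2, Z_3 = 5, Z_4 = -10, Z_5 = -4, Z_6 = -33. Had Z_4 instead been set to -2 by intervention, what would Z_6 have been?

-17

Under do(Z_4=-2), the mechanism Z_4 <- Z_1 + Z_2 - 2·Z_3 is discarded; Z_4 is fixed at -2.
Z_3 = Z_2 - Z_1 + 1  [with Z_2=2, Z_1=-2]  = 5
Z_6 = -2·Z_3 + 2·Z_4 - 3  [with Z_3=5, Z_4=-2]  = -17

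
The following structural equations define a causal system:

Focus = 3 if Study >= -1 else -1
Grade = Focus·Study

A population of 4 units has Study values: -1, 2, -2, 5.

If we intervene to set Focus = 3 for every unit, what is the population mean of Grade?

Under do(Focus=3), Focus's equation is replaced by Focus=3 for every unit. Per-unit Grade: -3, 6, -6, 15. Mean = 3.

3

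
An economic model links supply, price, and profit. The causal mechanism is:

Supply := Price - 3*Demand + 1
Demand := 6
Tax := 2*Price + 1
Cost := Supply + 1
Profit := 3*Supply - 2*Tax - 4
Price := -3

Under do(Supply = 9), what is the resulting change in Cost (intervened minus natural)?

29

The intervention breaks the incoming arrows to Supply: Supply := Price - 3*Demand + 1 no longer applies, and Supply = 9.
Cost = Supply + 1  [with Supply=9]  = 10
Without intervention: Supply = Price - 3*Demand + 1  [with Price=-3, Demand=6]  = -20; Cost = Supply + 1  [with Supply=-20]  = -19.
Change = 10 − (-19) = 29.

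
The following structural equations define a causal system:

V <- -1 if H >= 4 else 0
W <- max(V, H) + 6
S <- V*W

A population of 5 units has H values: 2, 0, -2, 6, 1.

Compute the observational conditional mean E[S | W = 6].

0

Conditioning on W=6 selects the 2 unit(s) with H ∈ {0, -2}. Their S values: 0, 0. Mean = 0.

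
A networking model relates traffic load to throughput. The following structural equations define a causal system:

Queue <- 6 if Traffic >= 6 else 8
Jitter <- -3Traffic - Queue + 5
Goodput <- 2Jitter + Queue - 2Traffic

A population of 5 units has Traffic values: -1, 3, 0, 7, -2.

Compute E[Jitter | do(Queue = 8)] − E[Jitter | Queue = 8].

Every unit gets Queue=8 under the intervention. Jitter values become 0, -12, -3, -24, 3; E[Jitter|do(Queue=8)] = -7.2.
Conditioning on Queue=8 selects the 4 unit(s) with Traffic ∈ {-1, 3, 0, -2}. Their Jitter values: 0, -12, -3, 3. Mean = -3.
Difference = -7.2 − (-3) = -4.2.

-4.2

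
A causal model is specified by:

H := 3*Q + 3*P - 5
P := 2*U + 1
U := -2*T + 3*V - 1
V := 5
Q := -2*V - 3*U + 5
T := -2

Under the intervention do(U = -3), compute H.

-8

The intervention breaks the incoming arrows to U: U := -2*T + 3*V - 1 no longer applies, and U = -3.
Q = -2*V - 3*U + 5  [with V=5, U=-3]  = 4
P = 2*U + 1  [with U=-3]  = -5
H = 3*Q + 3*P - 5  [with Q=4, P=-5]  = -8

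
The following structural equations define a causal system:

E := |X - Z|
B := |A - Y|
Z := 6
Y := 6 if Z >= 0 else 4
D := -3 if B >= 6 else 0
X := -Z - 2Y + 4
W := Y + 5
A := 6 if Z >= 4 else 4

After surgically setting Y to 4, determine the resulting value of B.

The intervention breaks the incoming arrows to Y: Y := 6 if Z >= 0 else 4 no longer applies, and Y = 4.
A = 6 if Z >= 4 else 4  [with Z=6]  = 6
B = |A - Y|  [with A=6, Y=4]  = 2

2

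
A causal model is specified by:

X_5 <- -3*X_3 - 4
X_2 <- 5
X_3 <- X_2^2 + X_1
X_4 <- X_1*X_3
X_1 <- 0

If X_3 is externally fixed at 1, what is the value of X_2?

5

Under do(X_3=1), the mechanism X_3 <- X_2^2 + X_1 is discarded; X_3 is fixed at 1.
Since X_2 is not a descendant of the intervened variable, it is unaffected.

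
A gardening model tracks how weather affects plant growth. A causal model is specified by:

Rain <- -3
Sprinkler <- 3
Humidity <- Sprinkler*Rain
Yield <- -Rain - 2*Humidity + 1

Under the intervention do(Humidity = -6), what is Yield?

16

The intervention breaks the incoming arrows to Humidity: Humidity <- Sprinkler*Rain no longer applies, and Humidity = -6.
Yield = -Rain - 2*Humidity + 1  [with Rain=-3, Humidity=-6]  = 16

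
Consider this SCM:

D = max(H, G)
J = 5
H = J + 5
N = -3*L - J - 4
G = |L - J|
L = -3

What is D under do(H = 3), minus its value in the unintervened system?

-2

The intervention breaks the incoming arrows to H: H = J + 5 no longer applies, and H = 3.
G = |L - J|  [with L=-3, J=5]  = 8
D = max(H, G)  [with H=3, G=8]  = 8
Without intervention: G = |L - J|  [with L=-3, J=5]  = 8; H = J + 5  [with J=5]  = 10; D = max(H, G)  [with H=10, G=8]  = 10.
Change = 8 − 10 = -2.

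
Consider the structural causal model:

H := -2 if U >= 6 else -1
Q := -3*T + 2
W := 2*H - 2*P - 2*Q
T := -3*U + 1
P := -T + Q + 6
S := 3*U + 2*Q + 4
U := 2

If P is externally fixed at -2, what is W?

-32

Intervening sets P = -2 and removes its equation (P := -T + Q + 6).
T = -3*U + 1  [with U=2]  = -5
Q = -3*T + 2  [with T=-5]  = 17
H = -2 if U >= 6 else -1  [with U=2]  = -1
W = 2*H - 2*P - 2*Q  [with H=-1, P=-2, Q=17]  = -32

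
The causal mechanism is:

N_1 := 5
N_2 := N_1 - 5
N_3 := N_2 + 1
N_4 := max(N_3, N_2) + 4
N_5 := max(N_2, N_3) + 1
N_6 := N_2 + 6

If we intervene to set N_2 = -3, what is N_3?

The intervention breaks the incoming arrows to N_2: N_2 := N_1 - 5 no longer applies, and N_2 = -3.
N_3 = N_2 + 1  [with N_2=-3]  = -2

-2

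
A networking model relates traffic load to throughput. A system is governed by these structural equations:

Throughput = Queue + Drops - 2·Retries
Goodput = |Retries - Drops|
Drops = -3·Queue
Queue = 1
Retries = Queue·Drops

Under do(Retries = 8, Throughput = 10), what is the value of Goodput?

Setting Retries = 8, Throughput = 10 by intervention discards those variables' equations.
Drops = -3·Queue  [with Queue=1]  = -3
Goodput = |Retries - Drops|  [with Retries=8, Drops=-3]  = 11

11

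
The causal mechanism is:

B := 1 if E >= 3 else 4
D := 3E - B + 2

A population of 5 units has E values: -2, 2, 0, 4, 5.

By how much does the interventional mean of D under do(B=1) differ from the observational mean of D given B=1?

-8.1

The intervention sets B=1 in all 5 units regardless of E. Recomputing D per unit gives -5, 7, 1, 13, 16; average 6.4.
Observing B=1 restricts to units where B's equation naturally yields 1: E ∈ {4, 5}. In that subpopulation D = 13, 16, mean 14.5.
Difference = 6.4 − 14.5 = -8.1.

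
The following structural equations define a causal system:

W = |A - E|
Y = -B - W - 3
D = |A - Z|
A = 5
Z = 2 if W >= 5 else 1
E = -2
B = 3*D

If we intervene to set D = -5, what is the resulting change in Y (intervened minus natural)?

24

Under do(D=-5), the mechanism D = |A - Z| is discarded; D is fixed at -5.
W = |A - E|  [with A=5, E=-2]  = 7
B = 3*D  [with D=-5]  = -15
Y = -B - W - 3  [with B=-15, W=7]  = 5
Without intervention: W = |A - E|  [with A=5, E=-2]  = 7; Z = 2 if W >= 5 else 1  [with W=7]  = 2; D = |A - Z|  [with A=5, Z=2]  = 3; B = 3*D  [with D=3]  = 9; Y = -B - W - 3  [with B=9, W=7]  = -19.
Change = 5 − (-19) = 24.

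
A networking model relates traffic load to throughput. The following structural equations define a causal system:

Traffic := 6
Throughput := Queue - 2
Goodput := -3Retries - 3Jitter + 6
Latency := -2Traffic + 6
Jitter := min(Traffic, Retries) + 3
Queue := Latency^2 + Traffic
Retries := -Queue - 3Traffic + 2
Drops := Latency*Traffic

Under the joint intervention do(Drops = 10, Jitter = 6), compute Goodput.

Under do(Drops = 10, Jitter = 6), each intervened variable's structural equation is replaced by its fixed value.
Latency = -2Traffic + 6  [with Traffic=6]  = -6
Queue = Latency^2 + Traffic  [with Latency=-6, Traffic=6]  = 42
Retries = -Queue - 3Traffic + 2  [with Queue=42, Traffic=6]  = -58
Goodput = -3Retries - 3Jitter + 6  [with Retries=-58, Jitter=6]  = 162

162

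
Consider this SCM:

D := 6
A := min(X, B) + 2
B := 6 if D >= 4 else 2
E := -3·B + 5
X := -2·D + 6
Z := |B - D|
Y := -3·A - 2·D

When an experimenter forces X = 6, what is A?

Intervening sets X = 6 and removes its equation (X := -2·D + 6).
B = 6 if D >= 4 else 2  [with D=6]  = 6
A = min(X, B) + 2  [with X=6, B=6]  = 8

8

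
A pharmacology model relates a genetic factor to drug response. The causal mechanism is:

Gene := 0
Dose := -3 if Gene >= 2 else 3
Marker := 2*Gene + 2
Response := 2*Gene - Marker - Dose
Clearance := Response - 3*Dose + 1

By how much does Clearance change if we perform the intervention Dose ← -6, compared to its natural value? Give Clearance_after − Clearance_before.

36

do(Dose=-6) replaces the equation Dose := -3 if Gene >= 2 else 3 with the constant Dose = -6.
Marker = 2*Gene + 2  [with Gene=0]  = 2
Response = 2*Gene - Marker - Dose  [with Gene=0, Marker=2, Dose=-6]  = 4
Clearance = Response - 3*Dose + 1  [with Response=4, Dose=-6]  = 23
Without intervention: Dose = -3 if Gene >= 2 else 3  [with Gene=0]  = 3; Marker = 2*Gene + 2  [with Gene=0]  = 2; Response = 2*Gene - Marker - Dose  [with Gene=0, Marker=2, Dose=3]  = -5; Clearance = Response - 3*Dose + 1  [with Response=-5, Dose=3]  = -13.
Change = 23 − (-13) = 36.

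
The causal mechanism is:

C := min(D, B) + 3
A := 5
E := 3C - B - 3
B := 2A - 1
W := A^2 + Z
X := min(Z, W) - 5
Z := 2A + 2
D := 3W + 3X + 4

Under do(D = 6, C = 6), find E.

6

Under do(D = 6, C = 6), each intervened variable's structural equation is replaced by its fixed value.
B = 2A - 1  [with A=5]  = 9
E = 3C - B - 3  [with C=6, B=9]  = 6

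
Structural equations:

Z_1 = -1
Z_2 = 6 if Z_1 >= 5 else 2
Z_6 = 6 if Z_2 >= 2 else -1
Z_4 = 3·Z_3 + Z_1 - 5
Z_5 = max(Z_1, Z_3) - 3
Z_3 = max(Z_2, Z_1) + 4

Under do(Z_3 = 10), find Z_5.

7

do(Z_3=10) replaces the equation Z_3 = max(Z_2, Z_1) + 4 with the constant Z_3 = 10.
Z_5 = max(Z_1, Z_3) - 3  [with Z_1=-1, Z_3=10]  = 7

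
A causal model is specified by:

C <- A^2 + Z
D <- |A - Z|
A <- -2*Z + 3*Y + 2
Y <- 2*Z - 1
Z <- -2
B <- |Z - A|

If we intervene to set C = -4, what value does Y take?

-5

The intervention breaks the incoming arrows to C: C <- A^2 + Z no longer applies, and C = -4.
Since Y is not a descendant of the intervened variable, it is unaffected.
Y = 2*Z - 1  [with Z=-2]  = -5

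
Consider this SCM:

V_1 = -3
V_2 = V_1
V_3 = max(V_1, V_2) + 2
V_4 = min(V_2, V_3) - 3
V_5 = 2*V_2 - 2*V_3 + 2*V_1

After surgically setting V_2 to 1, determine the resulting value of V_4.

Under do(V_2=1), the mechanism V_2 = V_1 is discarded; V_2 is fixed at 1.
V_3 = max(V_1, V_2) + 2  [with V_1=-3, V_2=1]  = 3
V_4 = min(V_2, V_3) - 3  [with V_2=1, V_3=3]  = -2

-2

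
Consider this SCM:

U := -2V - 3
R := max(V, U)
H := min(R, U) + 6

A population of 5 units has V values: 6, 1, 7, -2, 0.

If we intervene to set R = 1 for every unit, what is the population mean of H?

do(R=1) breaks R's dependence on V. With R=1 fixed, H across the units is -9, 1, -11, 7, 3, mean -1.8.

-1.8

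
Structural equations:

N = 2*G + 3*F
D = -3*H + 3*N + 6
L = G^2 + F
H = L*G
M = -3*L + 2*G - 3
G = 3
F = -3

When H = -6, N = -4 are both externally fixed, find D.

Under do(H = -6, N = -4), each intervened variable's structural equation is replaced by its fixed value.
D = -3*H + 3*N + 6  [with H=-6, N=-4]  = 12

12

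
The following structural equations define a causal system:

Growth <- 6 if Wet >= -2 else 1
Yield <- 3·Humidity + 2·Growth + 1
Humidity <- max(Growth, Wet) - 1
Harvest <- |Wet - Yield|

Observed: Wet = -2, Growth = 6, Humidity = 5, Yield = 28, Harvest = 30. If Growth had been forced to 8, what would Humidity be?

7

The intervention breaks the incoming arrows to Growth: Growth <- 6 if Wet >= -2 else 1 no longer applies, and Growth = 8.
Humidity = max(Growth, Wet) - 1  [with Growth=8, Wet=-2]  = 7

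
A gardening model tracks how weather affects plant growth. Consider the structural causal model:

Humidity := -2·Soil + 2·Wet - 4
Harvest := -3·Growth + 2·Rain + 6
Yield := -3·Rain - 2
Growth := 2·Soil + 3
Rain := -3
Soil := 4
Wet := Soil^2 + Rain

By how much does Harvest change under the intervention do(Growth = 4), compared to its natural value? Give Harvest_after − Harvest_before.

The intervention breaks the incoming arrows to Growth: Growth := 2·Soil + 3 no longer applies, and Growth = 4.
Harvest = -3·Growth + 2·Rain + 6  [with Growth=4, Rain=-3]  = -12
Without intervention: Growth = 2·Soil + 3  [with Soil=4]  = 11; Harvest = -3·Growth + 2·Rain + 6  [with Growth=11, Rain=-3]  = -33.
Change = -12 − (-33) = 21.

21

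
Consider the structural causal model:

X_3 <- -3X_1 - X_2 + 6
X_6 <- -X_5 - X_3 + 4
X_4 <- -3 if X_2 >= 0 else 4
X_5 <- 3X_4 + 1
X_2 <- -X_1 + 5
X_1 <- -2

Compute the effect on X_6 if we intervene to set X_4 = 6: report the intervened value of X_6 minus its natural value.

Under do(X_4=6), the mechanism X_4 <- -3 if X_2 >= 0 else 4 is discarded; X_4 is fixed at 6.
X_2 = -X_1 + 5  [with X_1=-2]  = 7
X_3 = -3X_1 - X_2 + 6  [with X_1=-2, X_2=7]  = 5
X_5 = 3X_4 + 1  [with X_4=6]  = 19
X_6 = -X_5 - X_3 + 4  [with X_5=19, X_3=5]  = -20
Without intervention: X_2 = -X_1 + 5  [with X_1=-2]  = 7; X_3 = -3X_1 - X_2 + 6  [with X_1=-2, X_2=7]  = 5; X_4 = -3 if X_2 >= 0 else 4  [with X_2=7]  = -3; X_5 = 3X_4 + 1  [with X_4=-3]  = -8; X_6 = -X_5 - X_3 + 4  [with X_5=-8, X_3=5]  = 7.
Change = -20 − 7 = -27.

-27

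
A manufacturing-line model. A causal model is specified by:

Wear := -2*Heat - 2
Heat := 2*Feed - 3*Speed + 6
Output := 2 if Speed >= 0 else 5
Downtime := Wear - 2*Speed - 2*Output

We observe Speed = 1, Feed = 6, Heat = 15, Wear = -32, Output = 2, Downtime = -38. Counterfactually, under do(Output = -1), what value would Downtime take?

The intervention breaks the incoming arrows to Output: Output := 2 if Speed >= 0 else 5 no longer applies, and Output = -1.
Heat = 2*Feed - 3*Speed + 6  [with Feed=6, Speed=1]  = 15
Wear = -2*Heat - 2  [with Heat=15]  = -32
Downtime = Wear - 2*Speed - 2*Output  [with Wear=-32, Speed=1, Output=-1]  = -32

-32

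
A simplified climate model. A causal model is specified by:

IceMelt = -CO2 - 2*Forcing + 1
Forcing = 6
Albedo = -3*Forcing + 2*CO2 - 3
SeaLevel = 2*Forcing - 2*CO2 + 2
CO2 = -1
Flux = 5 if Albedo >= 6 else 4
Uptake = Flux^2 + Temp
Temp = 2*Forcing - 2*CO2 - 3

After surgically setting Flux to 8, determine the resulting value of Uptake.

do(Flux=8) replaces the equation Flux = 5 if Albedo >= 6 else 4 with the constant Flux = 8.
Temp = 2*Forcing - 2*CO2 - 3  [with Forcing=6, CO2=-1]  = 11
Uptake = Flux^2 + Temp  [with Flux=8, Temp=11]  = 75

75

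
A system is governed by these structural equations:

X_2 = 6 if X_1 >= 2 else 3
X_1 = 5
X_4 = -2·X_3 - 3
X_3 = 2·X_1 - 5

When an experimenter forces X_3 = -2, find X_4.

The intervention breaks the incoming arrows to X_3: X_3 = 2·X_1 - 5 no longer applies, and X_3 = -2.
X_4 = -2·X_3 - 3  [with X_3=-2]  = 1

1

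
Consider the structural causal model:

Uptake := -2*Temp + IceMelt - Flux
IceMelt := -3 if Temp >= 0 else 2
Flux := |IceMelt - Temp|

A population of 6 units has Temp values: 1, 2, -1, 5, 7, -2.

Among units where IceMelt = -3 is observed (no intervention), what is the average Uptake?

-17.25

Conditioning on IceMelt=-3 selects the 4 unit(s) with Temp ∈ {1, 2, 5, 7}. Their Uptake values: -9, -12, -21, -27. Mean = -17.25.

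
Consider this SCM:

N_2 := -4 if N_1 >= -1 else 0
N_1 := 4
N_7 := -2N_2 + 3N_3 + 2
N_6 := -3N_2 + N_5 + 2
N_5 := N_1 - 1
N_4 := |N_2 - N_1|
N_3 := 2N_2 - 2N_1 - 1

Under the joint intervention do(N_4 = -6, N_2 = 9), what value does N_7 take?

11

Under do(N_4 = -6, N_2 = 9), each intervened variable's structural equation is replaced by its fixed value.
N_3 = 2N_2 - 2N_1 - 1  [with N_2=9, N_1=4]  = 9
N_7 = -2N_2 + 3N_3 + 2  [with N_2=9, N_3=9]  = 11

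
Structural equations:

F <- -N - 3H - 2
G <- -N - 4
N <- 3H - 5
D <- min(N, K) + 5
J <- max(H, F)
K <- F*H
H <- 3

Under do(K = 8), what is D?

9

Under do(K=8), the mechanism K <- F*H is discarded; K is fixed at 8.
N = 3H - 5  [with H=3]  = 4
D = min(N, K) + 5  [with N=4, K=8]  = 9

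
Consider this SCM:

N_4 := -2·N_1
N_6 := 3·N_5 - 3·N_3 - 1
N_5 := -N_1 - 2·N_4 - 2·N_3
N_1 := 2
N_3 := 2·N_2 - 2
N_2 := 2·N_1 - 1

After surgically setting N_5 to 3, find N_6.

-4

The intervention breaks the incoming arrows to N_5: N_5 := -N_1 - 2·N_4 - 2·N_3 no longer applies, and N_5 = 3.
N_2 = 2·N_1 - 1  [with N_1=2]  = 3
N_3 = 2·N_2 - 2  [with N_2=3]  = 4
N_6 = 3·N_5 - 3·N_3 - 1  [with N_5=3, N_3=4]  = -4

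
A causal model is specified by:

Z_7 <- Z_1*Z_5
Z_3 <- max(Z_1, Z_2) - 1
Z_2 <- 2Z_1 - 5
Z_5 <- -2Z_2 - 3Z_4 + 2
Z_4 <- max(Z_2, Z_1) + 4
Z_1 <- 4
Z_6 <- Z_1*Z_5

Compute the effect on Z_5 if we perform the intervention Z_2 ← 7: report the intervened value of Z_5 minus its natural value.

-17

do(Z_2=7) replaces the equation Z_2 <- 2Z_1 - 5 with the constant Z_2 = 7.
Z_4 = max(Z_2, Z_1) + 4  [with Z_2=7, Z_1=4]  = 11
Z_5 = -2Z_2 - 3Z_4 + 2  [with Z_2=7, Z_4=11]  = -45
Without intervention: Z_2 = 2Z_1 - 5  [with Z_1=4]  = 3; Z_4 = max(Z_2, Z_1) + 4  [with Z_2=3, Z_1=4]  = 8; Z_5 = -2Z_2 - 3Z_4 + 2  [with Z_2=3, Z_4=8]  = -28.
Change = -45 − (-28) = -17.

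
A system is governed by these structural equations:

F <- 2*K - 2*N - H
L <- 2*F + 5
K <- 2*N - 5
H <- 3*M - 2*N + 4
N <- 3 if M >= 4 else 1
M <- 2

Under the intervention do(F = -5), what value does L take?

-5

The intervention breaks the incoming arrows to F: F <- 2*K - 2*N - H no longer applies, and F = -5.
L = 2*F + 5  [with F=-5]  = -5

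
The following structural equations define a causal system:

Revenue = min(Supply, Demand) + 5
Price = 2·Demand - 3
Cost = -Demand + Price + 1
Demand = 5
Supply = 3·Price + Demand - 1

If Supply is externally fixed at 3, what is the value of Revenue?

do(Supply=3) replaces the equation Supply = 3·Price + Demand - 1 with the constant Supply = 3.
Revenue = min(Supply, Demand) + 5  [with Supply=3, Demand=5]  = 8

8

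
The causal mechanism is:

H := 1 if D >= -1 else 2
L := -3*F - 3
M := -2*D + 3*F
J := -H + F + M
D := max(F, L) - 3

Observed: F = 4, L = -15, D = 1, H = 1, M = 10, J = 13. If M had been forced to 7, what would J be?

10

The intervention breaks the incoming arrows to M: M := -2*D + 3*F no longer applies, and M = 7.
L = -3*F - 3  [with F=4]  = -15
D = max(F, L) - 3  [with F=4, L=-15]  = 1
H = 1 if D >= -1 else 2  [with D=1]  = 1
J = -H + F + M  [with H=1, F=4, M=7]  = 10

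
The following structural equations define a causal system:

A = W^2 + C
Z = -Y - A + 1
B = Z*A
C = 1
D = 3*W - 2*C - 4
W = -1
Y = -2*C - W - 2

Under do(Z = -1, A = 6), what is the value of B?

Setting Z = -1, A = 6 by intervention discards those variables' equations.
B = Z*A  [with Z=-1, A=6]  = -6

-6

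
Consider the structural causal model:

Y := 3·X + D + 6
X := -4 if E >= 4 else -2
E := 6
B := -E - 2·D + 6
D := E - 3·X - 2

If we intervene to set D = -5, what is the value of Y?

The intervention breaks the incoming arrows to D: D := E - 3·X - 2 no longer applies, and D = -5.
X = -4 if E >= 4 else -2  [with E=6]  = -4
Y = 3·X + D + 6  [with X=-4, D=-5]  = -11

-11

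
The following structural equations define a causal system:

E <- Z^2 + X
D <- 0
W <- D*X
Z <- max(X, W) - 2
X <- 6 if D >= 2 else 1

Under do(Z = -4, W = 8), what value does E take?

17

The joint intervention fixes Z = -4, W = 8, removing each variable's own equation.
X = 6 if D >= 2 else 1  [with D=0]  = 1
E = Z^2 + X  [with Z=-4, X=1]  = 17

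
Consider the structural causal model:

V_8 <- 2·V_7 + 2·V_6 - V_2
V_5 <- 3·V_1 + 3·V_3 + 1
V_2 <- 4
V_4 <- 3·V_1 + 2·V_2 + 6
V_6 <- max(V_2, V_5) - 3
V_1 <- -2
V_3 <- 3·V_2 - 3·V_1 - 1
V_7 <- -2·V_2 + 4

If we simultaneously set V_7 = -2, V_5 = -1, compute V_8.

Under do(V_7 = -2, V_5 = -1), each intervened variable's structural equation is replaced by its fixed value.
V_6 = max(V_2, V_5) - 3  [with V_2=4, V_5=-1]  = 1
V_8 = 2·V_7 + 2·V_6 - V_2  [with V_7=-2, V_6=1, V_2=4]  = -6

-6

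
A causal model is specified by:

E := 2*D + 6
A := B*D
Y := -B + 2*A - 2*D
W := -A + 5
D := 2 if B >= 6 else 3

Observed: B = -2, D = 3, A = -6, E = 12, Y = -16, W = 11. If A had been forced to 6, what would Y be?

do(A=6) replaces the equation A := B*D with the constant A = 6.
D = 2 if B >= 6 else 3  [with B=-2]  = 3
Y = -B + 2*A - 2*D  [with B=-2, A=6, D=3]  = 8

8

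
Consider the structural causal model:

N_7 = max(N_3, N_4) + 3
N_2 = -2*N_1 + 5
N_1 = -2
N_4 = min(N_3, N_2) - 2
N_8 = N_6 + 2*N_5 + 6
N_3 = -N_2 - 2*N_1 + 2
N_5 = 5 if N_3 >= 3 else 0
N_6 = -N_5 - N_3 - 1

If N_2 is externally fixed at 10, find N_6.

3

Under do(N_2=10), the mechanism N_2 = -2*N_1 + 5 is discarded; N_2 is fixed at 10.
N_3 = -N_2 - 2*N_1 + 2  [with N_2=10, N_1=-2]  = -4
N_5 = 5 if N_3 >= 3 else 0  [with N_3=-4]  = 0
N_6 = -N_5 - N_3 - 1  [with N_5=0, N_3=-4]  = 3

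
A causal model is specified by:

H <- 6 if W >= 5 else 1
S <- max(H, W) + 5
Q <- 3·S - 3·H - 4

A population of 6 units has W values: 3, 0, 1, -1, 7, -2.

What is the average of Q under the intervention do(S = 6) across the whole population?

8.5

Under do(S=6), S's equation is replaced by S=6 for every unit. Per-unit Q: 11, 11, 11, 11, -4, 11. Mean = 8.5.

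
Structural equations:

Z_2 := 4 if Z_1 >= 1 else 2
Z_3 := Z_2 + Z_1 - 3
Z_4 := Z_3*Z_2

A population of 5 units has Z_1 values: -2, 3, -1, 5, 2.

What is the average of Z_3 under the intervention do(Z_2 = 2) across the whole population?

0.4

do(Z_2=2) breaks Z_2's dependence on Z_1. With Z_2=2 fixed, Z_3 across the units is -3, 2, -2, 4, 1, mean 0.4.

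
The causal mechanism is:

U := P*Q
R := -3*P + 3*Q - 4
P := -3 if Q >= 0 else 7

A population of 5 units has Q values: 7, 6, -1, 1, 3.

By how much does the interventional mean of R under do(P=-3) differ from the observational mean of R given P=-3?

-3.15

Every unit gets P=-3 under the intervention. R values become 26, 23, 2, 8, 14; E[R|do(P=-3)] = 14.6.
Conditioning on P=-3 selects the 4 unit(s) with Q ∈ {7, 6, 1, 3}. Their R values: 26, 23, 8, 14. Mean = 17.75.
Difference = 14.6 − 17.75 = -3.15.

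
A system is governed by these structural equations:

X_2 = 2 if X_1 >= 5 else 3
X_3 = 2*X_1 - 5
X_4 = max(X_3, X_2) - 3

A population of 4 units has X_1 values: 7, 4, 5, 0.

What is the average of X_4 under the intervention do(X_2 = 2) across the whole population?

1.75

do(X_2=2) breaks X_2's dependence on X_1. With X_2=2 fixed, X_4 across the units is 6, 0, 2, -1, mean 1.75.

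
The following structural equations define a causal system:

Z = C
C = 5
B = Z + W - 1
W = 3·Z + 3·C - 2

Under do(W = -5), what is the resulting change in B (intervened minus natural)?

The intervention breaks the incoming arrows to W: W = 3·Z + 3·C - 2 no longer applies, and W = -5.
Z = C  [with C=5]  = 5
B = Z + W - 1  [with Z=5, W=-5]  = -1
Without intervention: Z = C  [with C=5]  = 5; W = 3·Z + 3·C - 2  [with Z=5, C=5]  = 28; B = Z + W - 1  [with Z=5, W=28]  = 32.
Change = -1 − 32 = -33.

-33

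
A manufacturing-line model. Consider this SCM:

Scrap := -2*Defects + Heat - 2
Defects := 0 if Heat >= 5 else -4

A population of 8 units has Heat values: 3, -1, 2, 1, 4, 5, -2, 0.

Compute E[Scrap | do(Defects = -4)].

Every unit gets Defects=-4 under the intervention. Scrap values become 9, 5, 8, 7, 10, 11, 4, 6; E[Scrap|do(Defects=-4)] = 7.5.

7.5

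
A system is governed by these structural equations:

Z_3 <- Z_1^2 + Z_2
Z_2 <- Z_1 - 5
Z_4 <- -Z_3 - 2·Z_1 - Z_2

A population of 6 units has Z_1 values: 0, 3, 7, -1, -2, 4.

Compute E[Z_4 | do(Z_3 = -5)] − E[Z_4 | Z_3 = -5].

Every unit gets Z_3=-5 under the intervention. Z_4 values become 10, 1, -11, 13, 16, -2; E[Z_4|do(Z_3=-5)] = 4.5.
E[Z_4|Z_3=-5] averages over only the 2 units with Z_3=-5 (Z_1 = 0, -1): Z_4 = 10, 13, mean 11.5.
Difference = 4.5 − 11.5 = -7.

-7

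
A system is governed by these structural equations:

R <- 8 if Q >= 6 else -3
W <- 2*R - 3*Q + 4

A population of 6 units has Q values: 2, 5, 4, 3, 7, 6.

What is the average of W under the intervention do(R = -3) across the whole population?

-15.5

The intervention sets R=-3 in all 6 units regardless of Q. Recomputing W per unit gives -8, -17, -14, -11, -23, -20; average -15.5.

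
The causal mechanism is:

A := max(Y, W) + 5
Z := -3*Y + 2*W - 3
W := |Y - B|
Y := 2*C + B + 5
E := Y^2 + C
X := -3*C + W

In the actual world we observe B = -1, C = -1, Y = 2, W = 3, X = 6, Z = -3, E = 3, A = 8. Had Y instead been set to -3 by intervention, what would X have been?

5

do(Y=-3) replaces the equation Y := 2*C + B + 5 with the constant Y = -3.
W = |Y - B|  [with Y=-3, B=-1]  = 2
X = -3*C + W  [with C=-1, W=2]  = 5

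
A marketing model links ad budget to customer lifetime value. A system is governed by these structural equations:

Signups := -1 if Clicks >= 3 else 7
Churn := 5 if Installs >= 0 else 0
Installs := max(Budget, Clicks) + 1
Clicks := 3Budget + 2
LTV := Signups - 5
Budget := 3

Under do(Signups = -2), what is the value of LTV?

Under do(Signups=-2), the mechanism Signups := -1 if Clicks >= 3 else 7 is discarded; Signups is fixed at -2.
LTV = Signups - 5  [with Signups=-2]  = -7

-7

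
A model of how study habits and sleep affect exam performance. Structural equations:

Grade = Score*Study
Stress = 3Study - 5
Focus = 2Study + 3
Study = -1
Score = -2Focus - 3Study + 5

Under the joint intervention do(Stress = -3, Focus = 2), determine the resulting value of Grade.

-4

Under do(Stress = -3, Focus = 2), each intervened variable's structural equation is replaced by its fixed value.
Score = -2Focus - 3Study + 5  [with Focus=2, Study=-1]  = 4
Grade = Score*Study  [with Score=4, Study=-1]  = -4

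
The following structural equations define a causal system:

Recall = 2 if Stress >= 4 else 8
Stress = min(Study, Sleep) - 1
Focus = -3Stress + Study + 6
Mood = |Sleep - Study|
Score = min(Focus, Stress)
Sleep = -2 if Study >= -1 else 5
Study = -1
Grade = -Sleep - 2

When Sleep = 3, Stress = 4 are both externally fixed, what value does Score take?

-7

Under do(Sleep = 3, Stress = 4), each intervened variable's structural equation is replaced by its fixed value.
Focus = -3Stress + Study + 6  [with Stress=4, Study=-1]  = -7
Score = min(Focus, Stress)  [with Focus=-7, Stress=4]  = -7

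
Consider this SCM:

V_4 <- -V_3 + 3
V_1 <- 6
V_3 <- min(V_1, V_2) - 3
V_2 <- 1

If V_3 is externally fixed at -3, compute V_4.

The intervention breaks the incoming arrows to V_3: V_3 <- min(V_1, V_2) - 3 no longer applies, and V_3 = -3.
V_4 = -V_3 + 3  [with V_3=-3]  = 6

6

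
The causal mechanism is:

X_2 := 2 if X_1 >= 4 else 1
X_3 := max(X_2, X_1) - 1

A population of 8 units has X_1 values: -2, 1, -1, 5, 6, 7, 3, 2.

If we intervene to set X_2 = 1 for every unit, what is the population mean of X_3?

2.25

The intervention sets X_2=1 in all 8 units regardless of X_1. Recomputing X_3 per unit gives 0, 0, 0, 4, 5, 6, 2, 1; average 2.25.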